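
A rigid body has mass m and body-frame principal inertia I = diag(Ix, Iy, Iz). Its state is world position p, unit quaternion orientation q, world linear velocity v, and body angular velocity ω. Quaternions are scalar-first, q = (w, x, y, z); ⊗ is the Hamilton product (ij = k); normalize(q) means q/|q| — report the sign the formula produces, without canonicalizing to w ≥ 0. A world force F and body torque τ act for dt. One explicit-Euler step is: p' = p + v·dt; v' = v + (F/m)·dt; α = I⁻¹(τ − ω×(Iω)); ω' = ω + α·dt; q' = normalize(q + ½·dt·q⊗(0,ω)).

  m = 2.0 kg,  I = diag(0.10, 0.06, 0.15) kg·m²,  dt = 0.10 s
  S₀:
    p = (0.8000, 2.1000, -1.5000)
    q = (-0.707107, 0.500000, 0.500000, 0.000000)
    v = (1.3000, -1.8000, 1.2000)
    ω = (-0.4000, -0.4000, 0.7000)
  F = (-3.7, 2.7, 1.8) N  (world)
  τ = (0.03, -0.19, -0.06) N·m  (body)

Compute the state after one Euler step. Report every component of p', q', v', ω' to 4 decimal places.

angular accel α = (0.5520, -3.4000, -0.3573)
new body rate ω' = (-0.3448, -0.7400, 0.6643)
2q̇ = q⊗(0,ω) = (0.4000000, 0.6328428, -0.0671572, -0.4949749)
q + ½dt·q⊗(0,ω), renormalized = (-0.6864, 0.5311, 0.4961, -0.0247)
linear accel F/m = (-1.8500, 1.3500, 0.9000)
p + v·dt = (0.9300, 1.9200, -1.3800)
v + (F/m)dt = (1.1150, -1.6650, 1.2900)

p' = (0.9300, 1.9200, -1.3800)
q' = (-0.6864, 0.5311, 0.4961, -0.0247)
v' = (1.1150, -1.6650, 1.2900)
ω' = (-0.3448, -0.7400, 0.6643)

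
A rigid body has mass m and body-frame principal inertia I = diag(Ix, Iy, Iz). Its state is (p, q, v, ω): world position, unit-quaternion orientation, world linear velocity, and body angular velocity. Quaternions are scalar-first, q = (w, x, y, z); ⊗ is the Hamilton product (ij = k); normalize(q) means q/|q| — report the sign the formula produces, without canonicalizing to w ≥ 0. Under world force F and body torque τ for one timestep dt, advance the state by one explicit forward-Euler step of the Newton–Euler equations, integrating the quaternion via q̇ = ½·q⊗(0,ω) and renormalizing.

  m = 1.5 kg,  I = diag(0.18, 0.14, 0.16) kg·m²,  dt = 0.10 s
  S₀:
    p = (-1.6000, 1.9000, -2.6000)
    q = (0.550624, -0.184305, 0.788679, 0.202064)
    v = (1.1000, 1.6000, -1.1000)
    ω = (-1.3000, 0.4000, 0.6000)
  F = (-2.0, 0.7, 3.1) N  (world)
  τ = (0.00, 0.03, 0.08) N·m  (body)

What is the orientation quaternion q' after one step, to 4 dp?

q' = (0.5154, -0.1999, 0.7899, 0.2654)

q⊗(0,ω) = (-0.6763065, -0.3234294, 0.0681494, 1.2819351)
q + ½dt·q⊗(0,ω), renormalized = (0.5154, -0.1999, 0.7899, 0.2654)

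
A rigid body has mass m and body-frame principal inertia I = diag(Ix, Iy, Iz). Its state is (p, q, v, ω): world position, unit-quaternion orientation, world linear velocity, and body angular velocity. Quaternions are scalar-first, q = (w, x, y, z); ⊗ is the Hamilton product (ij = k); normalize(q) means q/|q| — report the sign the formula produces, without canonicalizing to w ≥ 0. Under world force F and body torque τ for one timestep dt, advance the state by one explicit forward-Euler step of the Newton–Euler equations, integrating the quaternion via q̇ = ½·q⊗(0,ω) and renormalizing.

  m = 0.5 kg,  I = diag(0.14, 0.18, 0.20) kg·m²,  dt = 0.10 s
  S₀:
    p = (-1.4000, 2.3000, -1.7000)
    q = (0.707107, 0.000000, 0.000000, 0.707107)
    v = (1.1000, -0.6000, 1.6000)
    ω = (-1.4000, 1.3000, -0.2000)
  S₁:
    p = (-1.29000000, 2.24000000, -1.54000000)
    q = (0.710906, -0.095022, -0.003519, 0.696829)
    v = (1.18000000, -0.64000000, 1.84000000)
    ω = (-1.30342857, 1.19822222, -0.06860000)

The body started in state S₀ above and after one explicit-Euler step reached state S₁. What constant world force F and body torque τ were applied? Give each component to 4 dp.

F = (0.4000, -0.2000, 1.2000)
τ = (0.1300, -0.2000, 0.1900)

Δv = v₁−v₀ = (0.08000000, -0.04000000, 0.24000000)
m·(v₁−v₀)/dt = (0.4000, -0.2000, 1.2000)
rate change Δω = (0.09657143, -0.10177778, 0.13140000)
I·α + gyro = (0.1300, -0.2000, 0.1900)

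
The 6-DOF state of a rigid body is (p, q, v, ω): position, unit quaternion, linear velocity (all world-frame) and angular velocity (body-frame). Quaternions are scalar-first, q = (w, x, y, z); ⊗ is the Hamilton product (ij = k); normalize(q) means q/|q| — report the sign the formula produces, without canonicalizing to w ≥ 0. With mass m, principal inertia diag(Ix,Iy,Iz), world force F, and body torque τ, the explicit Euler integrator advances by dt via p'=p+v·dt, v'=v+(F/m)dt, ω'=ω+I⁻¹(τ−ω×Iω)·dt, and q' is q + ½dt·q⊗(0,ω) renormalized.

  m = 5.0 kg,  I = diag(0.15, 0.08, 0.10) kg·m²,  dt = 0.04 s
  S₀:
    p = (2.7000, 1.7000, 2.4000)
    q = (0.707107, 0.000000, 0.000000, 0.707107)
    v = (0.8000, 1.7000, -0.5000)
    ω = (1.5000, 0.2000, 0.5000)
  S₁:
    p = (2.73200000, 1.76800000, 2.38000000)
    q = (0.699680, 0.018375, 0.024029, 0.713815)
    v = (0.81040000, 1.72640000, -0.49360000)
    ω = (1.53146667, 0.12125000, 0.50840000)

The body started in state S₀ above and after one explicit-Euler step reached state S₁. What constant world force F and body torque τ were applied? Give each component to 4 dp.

ω₁ − ω₀ = (0.03146667, -0.07875000, 0.00840000)
precession coupling = (0.0020, 0.0375, -0.0210)
τ = I·(Δω/dt) + ω₀×(Iω₀) = (0.1200, -0.1200, 0.0000)
v₁ − v₀ = (0.01040000, 0.02640000, 0.00640000)
applied force F = (1.3000, 3.3000, 0.8000)

F = (1.3000, 3.3000, 0.8000)
τ = (0.1200, -0.1200, 0.0000)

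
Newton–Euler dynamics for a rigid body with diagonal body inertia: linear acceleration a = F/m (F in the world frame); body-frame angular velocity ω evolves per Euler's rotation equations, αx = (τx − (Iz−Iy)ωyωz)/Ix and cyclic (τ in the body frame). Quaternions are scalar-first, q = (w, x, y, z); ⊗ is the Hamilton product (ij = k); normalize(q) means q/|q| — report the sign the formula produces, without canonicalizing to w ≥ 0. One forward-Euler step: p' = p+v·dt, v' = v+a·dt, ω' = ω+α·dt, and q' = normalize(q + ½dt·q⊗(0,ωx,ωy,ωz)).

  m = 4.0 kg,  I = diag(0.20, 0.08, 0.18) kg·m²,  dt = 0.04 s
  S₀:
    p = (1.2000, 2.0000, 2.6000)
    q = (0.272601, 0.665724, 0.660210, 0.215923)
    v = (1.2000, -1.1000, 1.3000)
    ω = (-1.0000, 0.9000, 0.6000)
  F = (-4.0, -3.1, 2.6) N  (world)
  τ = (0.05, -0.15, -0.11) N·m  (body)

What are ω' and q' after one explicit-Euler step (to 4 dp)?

ω' = (-1.0008, 0.8310, 0.5516)
q' = (0.2713, 0.6640, 0.6525, 0.2443)

precession coupling ω×(Iω) = (0.0540, -0.0120, 0.1080)
α = I⁻¹(τ − ω×Iω) = (-0.0200, -1.7250, -1.2111)
ω + α·dt = (-1.0008, 0.8310, 0.5516)
Hamilton product q⊗(0,ω) = (-0.0580188, -0.0708057, -0.3700165, 1.4229222)
q + ½dt·q⊗(0,ω), renormalized = (0.2713, 0.6640, 0.6525, 0.2443)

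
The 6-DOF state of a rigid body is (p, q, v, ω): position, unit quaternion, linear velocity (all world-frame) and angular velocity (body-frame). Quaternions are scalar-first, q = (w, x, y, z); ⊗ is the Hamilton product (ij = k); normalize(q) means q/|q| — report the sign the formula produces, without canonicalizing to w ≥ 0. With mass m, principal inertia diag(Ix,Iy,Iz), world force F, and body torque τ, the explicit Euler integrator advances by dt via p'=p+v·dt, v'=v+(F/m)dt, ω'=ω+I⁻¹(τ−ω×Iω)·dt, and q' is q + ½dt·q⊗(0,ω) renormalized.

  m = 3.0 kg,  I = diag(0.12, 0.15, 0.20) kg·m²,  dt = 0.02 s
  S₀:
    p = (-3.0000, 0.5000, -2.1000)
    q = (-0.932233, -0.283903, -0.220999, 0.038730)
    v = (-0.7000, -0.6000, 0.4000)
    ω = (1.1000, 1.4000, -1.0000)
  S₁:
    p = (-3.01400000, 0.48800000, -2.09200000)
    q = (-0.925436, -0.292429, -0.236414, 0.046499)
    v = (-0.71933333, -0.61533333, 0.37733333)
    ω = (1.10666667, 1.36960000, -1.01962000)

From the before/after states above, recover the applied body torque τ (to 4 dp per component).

ω₁ − ω₀ = (0.00666667, -0.03040000, -0.01962000)
gyro term ω₀×Iω₀ = (-0.0700, 0.0880, 0.0462)
τ = I·(Δω/dt) + ω₀×(Iω₀) = (-0.0300, -0.1400, -0.1500)

τ = (-0.0300, -0.1400, -0.1500)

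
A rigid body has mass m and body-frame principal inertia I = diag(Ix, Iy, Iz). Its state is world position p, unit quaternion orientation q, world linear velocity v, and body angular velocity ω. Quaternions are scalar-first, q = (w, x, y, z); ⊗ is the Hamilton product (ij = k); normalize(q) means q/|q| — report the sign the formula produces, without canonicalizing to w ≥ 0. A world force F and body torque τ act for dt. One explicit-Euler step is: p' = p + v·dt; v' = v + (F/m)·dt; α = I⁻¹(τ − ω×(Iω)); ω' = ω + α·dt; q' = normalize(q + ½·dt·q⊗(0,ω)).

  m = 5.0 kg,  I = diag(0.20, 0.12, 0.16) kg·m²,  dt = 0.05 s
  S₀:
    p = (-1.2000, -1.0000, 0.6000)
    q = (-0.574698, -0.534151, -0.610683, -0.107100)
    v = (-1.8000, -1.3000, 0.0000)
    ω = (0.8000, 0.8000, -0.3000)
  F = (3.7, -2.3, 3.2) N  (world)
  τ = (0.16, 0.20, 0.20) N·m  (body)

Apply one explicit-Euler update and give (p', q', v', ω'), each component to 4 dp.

gyro term ω×Iω = (-0.0096, -0.0096, -0.0512)
(τ − ω×Iω)/I = (0.8480, 1.7467, 1.5700)
ω + α·dt = (0.8424, 0.8873, -0.2215)
Hamilton product q⊗(0,ω) = (0.8837372, -0.1908735, -0.7056837, 0.2336350)
updated quaternion q' = (-0.5524, -0.5387, -0.6281, -0.1012)
p' = p + v·dt = (-1.2900, -1.0650, 0.6000)
v' = v + a·dt = (-1.7630, -1.3230, 0.0320)

p' = (-1.2900, -1.0650, 0.6000)
q' = (-0.5524, -0.5387, -0.6281, -0.1012)
v' = (-1.7630, -1.3230, 0.0320)
ω' = (0.8424, 0.8873, -0.2215)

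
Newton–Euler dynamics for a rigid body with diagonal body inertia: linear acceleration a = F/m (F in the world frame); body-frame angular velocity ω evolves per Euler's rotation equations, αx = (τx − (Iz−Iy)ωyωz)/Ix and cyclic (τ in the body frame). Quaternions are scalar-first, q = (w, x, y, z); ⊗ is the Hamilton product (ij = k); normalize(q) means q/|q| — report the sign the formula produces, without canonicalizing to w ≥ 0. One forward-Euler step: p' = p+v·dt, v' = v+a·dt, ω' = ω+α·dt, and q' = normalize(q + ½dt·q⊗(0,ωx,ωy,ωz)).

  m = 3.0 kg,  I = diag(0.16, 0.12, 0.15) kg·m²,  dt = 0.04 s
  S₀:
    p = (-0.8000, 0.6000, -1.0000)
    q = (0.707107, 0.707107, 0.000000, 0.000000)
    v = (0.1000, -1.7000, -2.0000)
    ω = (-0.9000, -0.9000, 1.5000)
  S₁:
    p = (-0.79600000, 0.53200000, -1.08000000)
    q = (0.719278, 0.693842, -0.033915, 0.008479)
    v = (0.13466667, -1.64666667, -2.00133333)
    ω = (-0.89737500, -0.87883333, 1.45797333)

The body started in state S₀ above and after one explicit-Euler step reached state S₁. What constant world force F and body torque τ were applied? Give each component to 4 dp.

rate change Δω = (0.00262500, 0.02116667, -0.04202667)
I·α + gyro = (-0.0300, 0.0500, -0.1900)
Δv = v₁−v₀ = (0.03466667, 0.05333333, -0.00133333)
m·(v₁−v₀)/dt = (2.6000, 4.0000, -0.1000)

F = (2.6000, 4.0000, -0.1000)
τ = (-0.0300, 0.0500, -0.1900)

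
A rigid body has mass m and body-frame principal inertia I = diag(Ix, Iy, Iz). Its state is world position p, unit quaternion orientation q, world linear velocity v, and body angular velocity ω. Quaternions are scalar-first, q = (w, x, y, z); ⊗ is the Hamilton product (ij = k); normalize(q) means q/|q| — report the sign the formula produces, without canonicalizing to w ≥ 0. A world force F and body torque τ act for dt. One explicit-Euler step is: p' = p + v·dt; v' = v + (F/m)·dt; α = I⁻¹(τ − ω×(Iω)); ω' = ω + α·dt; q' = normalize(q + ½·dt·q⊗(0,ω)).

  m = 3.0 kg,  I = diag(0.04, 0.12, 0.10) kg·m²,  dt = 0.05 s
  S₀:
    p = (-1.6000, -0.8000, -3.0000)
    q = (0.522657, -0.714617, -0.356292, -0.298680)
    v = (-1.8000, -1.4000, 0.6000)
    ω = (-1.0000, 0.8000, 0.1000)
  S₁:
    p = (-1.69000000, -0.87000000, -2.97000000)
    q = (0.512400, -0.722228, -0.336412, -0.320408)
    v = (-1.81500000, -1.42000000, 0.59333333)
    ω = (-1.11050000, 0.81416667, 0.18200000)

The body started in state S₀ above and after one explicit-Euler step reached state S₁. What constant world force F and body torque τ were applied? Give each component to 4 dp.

F = (-0.9000, -1.2000, -0.4000)
τ = (-0.0900, 0.0400, 0.1000)

Δω = ω₁−ω₀ = (-0.11050000, 0.01416667, 0.08200000)
ω₀×(Iω₀) = (-0.0016, 0.0060, -0.0640)
I·α + gyro = (-0.0900, 0.0400, 0.1000)
velocity change Δv = (-0.01500000, -0.02000000, -0.00666667)
m·(v₁−v₀)/dt = (-0.9000, -1.2000, -0.4000)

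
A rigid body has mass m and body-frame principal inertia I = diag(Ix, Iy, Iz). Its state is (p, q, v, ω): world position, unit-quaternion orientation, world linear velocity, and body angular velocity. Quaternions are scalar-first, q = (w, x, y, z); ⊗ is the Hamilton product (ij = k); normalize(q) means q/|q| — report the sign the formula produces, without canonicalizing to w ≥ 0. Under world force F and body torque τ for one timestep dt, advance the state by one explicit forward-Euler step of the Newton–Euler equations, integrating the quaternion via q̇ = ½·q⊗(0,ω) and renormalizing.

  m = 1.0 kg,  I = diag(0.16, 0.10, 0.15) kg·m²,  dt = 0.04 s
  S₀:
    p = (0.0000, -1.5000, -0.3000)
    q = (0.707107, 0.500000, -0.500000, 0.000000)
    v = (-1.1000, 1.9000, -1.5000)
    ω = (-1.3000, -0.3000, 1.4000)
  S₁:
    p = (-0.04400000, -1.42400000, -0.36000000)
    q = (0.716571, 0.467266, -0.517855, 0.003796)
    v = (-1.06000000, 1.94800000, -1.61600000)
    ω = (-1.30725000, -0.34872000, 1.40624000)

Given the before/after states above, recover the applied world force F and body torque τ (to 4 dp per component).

F = (1.0000, 1.2000, -2.9000)
τ = (-0.0500, -0.1400, 0.0000)

velocity change Δv = (0.04000000, 0.04800000, -0.11600000)
applied force F = (1.0000, 1.2000, -2.9000)
Δω = ω₁−ω₀ = (-0.00725000, -0.04872000, 0.00624000)
precession coupling = (-0.0210, -0.0182, -0.0234)
τ = I·(Δω/dt) + ω₀×(Iω₀) = (-0.0500, -0.1400, 0.0000)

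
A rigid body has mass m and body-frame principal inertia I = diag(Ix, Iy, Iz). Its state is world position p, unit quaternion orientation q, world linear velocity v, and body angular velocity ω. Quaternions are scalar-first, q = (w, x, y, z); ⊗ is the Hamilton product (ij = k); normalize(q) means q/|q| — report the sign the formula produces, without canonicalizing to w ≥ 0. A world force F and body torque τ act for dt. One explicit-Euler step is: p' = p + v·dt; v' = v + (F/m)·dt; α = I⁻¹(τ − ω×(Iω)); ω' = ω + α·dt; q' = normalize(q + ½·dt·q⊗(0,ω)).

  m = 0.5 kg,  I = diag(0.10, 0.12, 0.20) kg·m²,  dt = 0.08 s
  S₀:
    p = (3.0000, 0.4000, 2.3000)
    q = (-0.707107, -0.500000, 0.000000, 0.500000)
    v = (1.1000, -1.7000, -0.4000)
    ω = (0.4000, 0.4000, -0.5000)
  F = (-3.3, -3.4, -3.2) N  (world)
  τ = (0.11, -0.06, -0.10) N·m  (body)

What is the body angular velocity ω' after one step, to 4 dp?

ω' = (0.5008, 0.3467, -0.5413)

angular accel α = (1.2600, -0.6667, -0.5160)
ω' = ω + α·dt = (0.5008, 0.3467, -0.5413)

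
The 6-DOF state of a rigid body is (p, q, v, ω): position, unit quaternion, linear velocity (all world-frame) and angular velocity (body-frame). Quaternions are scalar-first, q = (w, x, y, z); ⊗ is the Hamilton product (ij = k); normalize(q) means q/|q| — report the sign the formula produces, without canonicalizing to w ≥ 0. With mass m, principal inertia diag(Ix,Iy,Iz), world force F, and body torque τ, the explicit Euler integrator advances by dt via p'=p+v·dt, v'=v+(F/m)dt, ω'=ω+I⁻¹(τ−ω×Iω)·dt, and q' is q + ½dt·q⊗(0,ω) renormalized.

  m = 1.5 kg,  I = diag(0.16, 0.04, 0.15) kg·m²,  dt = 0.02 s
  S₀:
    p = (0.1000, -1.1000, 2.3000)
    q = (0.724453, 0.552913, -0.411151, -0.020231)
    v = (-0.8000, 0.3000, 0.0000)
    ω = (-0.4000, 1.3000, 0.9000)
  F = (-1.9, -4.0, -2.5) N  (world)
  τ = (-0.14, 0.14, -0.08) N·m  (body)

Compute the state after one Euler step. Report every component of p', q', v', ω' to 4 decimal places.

a = F/m = (-1.2667, -2.6667, -1.6667)
new position p' = (0.0840, -1.0940, 2.3000)
v + (F/m)dt = (-0.8253, 0.2467, -0.0333)
precession coupling ω×(Iω) = (0.1287, -0.0036, 0.0624)
α = I⁻¹(τ − ω×Iω) = (-1.6794, 3.5900, -0.9493)
new body rate ω' = (-0.4336, 1.3718, 0.8810)
2q̇ = q⊗(0,ω) = (0.7738694, -0.6335168, 0.4522596, 1.2063342)
updated quaternion q' = (0.7321, 0.5465, -0.4066, -0.0082)

p' = (0.0840, -1.0940, 2.3000)
q' = (0.7321, 0.5465, -0.4066, -0.0082)
v' = (-0.8253, 0.2467, -0.0333)
ω' = (-0.4336, 1.3718, 0.8810)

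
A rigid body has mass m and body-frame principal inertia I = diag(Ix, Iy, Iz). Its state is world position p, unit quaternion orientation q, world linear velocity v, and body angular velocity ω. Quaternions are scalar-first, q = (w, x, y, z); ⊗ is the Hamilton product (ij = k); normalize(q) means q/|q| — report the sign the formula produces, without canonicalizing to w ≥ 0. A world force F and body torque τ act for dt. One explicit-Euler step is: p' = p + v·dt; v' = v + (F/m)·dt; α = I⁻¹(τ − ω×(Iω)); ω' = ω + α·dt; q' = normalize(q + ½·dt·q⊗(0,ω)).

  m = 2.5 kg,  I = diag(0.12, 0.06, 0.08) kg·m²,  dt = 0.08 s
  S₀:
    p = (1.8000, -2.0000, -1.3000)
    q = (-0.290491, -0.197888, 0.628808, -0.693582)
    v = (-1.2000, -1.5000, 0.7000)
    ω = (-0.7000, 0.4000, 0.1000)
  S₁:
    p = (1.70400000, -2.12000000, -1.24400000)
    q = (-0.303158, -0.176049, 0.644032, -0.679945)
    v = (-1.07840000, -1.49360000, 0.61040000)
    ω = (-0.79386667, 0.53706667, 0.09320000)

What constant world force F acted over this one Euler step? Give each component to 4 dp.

Δv = v₁−v₀ = (0.12160000, 0.00640000, -0.08960000)
m·(v₁−v₀)/dt = (3.8000, 0.2000, -2.8000)

F = (3.8000, 0.2000, -2.8000)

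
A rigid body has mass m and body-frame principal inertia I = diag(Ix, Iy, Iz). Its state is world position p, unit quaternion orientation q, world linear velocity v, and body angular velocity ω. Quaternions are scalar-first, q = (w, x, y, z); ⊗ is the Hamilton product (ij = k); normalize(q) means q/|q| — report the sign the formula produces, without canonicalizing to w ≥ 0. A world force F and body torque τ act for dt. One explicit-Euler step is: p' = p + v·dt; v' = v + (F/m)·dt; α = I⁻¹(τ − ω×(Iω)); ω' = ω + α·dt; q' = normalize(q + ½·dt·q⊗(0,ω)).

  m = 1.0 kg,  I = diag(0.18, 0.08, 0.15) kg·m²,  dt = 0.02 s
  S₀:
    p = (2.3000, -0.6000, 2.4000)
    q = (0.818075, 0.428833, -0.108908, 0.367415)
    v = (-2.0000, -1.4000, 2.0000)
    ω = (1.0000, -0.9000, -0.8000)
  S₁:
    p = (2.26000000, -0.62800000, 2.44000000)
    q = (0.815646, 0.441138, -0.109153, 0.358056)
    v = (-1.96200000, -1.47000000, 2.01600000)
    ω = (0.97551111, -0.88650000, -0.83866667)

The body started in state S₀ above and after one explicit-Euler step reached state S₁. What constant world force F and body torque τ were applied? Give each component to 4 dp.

F = (1.9000, -3.5000, 0.8000)
τ = (-0.1700, 0.0300, -0.2000)

rate change Δω = (-0.02448889, 0.01350000, -0.03866667)
I·α + gyro = (-0.1700, 0.0300, -0.2000)
Δv = v₁−v₀ = (0.03800000, -0.07000000, 0.01600000)
applied force F = (1.9000, -3.5000, 0.8000)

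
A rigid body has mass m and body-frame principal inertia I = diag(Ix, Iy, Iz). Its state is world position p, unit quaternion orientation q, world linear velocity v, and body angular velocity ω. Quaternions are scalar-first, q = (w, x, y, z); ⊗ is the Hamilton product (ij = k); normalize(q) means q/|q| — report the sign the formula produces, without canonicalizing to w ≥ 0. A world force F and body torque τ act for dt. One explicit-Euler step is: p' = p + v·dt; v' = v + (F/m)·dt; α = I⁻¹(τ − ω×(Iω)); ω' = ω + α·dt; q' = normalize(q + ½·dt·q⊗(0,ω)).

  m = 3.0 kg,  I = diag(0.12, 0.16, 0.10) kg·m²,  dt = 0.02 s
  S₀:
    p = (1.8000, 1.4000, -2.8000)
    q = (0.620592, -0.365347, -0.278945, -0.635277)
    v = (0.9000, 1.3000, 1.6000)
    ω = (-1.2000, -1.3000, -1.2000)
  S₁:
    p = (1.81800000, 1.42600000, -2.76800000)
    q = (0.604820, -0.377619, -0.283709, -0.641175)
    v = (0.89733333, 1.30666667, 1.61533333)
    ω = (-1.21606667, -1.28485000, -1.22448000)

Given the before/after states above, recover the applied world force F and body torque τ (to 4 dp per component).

F = (-0.4000, 1.0000, 2.3000)
τ = (-0.1900, 0.1500, -0.0600)

v₁ − v₀ = (-0.00266667, 0.00666667, 0.01533333)
applied force F = (-0.4000, 1.0000, 2.3000)
ω₁ − ω₀ = (-0.01606667, 0.01515000, -0.02448000)
ω₀×(Iω₀) = (-0.0936, 0.0288, 0.0624)
I·α + gyro = (-0.1900, 0.1500, -0.0600)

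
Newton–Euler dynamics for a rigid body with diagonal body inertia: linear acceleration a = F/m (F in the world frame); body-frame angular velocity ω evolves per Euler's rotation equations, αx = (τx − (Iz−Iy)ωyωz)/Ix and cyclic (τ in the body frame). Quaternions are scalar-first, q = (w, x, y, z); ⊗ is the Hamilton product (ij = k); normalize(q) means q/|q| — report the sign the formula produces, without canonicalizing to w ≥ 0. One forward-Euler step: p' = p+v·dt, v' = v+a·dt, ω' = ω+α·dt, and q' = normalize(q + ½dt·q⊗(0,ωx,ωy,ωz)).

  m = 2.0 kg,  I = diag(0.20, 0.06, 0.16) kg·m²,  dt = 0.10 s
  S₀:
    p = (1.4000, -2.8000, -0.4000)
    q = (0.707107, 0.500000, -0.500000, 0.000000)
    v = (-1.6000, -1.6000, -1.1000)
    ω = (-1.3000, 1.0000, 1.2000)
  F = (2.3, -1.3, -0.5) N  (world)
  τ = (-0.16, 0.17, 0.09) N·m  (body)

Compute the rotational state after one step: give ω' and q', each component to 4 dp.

angular accel α = (-1.4000, 3.8733, -0.5750)
ω + α·dt = (-1.4400, 1.3873, 1.1425)
q⊗(0,ω) = (1.1500000, -1.5192391, 0.1071070, 0.6985284)
updated quaternion q' = (0.7607, 0.4219, -0.4921, 0.0347)

ω' = (-1.4400, 1.3873, 1.1425)
q' = (0.7607, 0.4219, -0.4921, 0.0347)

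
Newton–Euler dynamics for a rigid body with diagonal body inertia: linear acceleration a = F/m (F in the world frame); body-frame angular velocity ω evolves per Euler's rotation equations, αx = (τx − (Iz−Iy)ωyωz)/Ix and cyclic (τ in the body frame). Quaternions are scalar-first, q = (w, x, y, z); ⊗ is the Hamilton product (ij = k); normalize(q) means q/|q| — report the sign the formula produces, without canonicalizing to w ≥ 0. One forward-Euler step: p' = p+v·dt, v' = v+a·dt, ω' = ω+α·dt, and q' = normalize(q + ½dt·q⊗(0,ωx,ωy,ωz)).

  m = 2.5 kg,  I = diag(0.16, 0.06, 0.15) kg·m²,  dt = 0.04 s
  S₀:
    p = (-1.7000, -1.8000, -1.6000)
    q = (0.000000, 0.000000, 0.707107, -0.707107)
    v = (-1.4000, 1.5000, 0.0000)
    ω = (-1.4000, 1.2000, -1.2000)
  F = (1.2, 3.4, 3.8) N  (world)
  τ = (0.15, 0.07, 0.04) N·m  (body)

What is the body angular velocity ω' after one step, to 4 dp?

precession coupling ω×(Iω) = (-0.1296, 0.0168, 0.1680)
angular accel α = (1.7475, 0.8867, -0.8533)
new body rate ω' = (-1.3301, 1.2355, -1.2341)

ω' = (-1.3301, 1.2355, -1.2341)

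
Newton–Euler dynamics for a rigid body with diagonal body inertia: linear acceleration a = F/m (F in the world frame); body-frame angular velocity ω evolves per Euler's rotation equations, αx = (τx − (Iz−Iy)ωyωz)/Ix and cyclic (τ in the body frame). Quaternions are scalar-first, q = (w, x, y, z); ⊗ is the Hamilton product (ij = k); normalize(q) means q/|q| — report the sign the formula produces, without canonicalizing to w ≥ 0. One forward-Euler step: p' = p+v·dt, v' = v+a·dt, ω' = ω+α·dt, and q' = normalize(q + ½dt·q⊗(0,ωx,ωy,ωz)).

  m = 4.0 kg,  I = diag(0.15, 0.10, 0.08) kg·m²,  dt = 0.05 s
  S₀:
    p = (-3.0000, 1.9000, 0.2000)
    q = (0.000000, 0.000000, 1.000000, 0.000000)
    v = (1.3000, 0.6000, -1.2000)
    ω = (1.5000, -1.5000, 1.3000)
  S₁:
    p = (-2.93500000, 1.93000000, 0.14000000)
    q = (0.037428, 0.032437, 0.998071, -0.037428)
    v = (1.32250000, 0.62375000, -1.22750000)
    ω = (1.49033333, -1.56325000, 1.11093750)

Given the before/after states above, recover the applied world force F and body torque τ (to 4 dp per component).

F = (1.8000, 1.9000, -2.2000)
τ = (0.0100, 0.0100, -0.1900)

Δv = v₁−v₀ = (0.02250000, 0.02375000, -0.02750000)
applied force F = (1.8000, 1.9000, -2.2000)
rate change Δω = (-0.00966667, -0.06325000, -0.18906250)
gyro term ω₀×Iω₀ = (0.0390, 0.1365, 0.1125)
τ = I·(Δω/dt) + ω₀×(Iω₀) = (0.0100, 0.0100, -0.1900)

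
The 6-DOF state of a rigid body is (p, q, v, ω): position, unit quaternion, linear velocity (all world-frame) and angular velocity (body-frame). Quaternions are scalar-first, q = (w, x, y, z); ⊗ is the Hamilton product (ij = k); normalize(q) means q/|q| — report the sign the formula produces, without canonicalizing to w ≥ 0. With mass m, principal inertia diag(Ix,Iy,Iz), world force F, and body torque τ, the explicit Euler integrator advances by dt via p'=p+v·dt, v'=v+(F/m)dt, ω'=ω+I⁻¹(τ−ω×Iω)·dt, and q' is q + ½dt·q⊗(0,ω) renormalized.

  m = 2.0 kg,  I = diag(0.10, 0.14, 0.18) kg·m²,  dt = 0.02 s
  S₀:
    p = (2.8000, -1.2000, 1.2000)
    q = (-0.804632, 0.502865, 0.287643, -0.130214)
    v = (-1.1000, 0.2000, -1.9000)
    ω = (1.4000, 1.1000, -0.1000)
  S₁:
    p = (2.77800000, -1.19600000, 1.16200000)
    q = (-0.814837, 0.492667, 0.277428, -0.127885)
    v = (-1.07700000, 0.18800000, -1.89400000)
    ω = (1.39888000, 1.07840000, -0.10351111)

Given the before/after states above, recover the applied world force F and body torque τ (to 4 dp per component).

F = (2.3000, -1.2000, 0.6000)
τ = (-0.0100, -0.1400, 0.0300)

Δω = ω₁−ω₀ = (-0.00112000, -0.02160000, -0.00351111)
ω₀×(Iω₀) = (-0.0044, 0.0112, 0.0616)
τ = I·(Δω/dt) + ω₀×(Iω₀) = (-0.0100, -0.1400, 0.0300)
Δv = v₁−v₀ = (0.02300000, -0.01200000, 0.00600000)
F = m·Δv/dt = (2.3000, -1.2000, 0.6000)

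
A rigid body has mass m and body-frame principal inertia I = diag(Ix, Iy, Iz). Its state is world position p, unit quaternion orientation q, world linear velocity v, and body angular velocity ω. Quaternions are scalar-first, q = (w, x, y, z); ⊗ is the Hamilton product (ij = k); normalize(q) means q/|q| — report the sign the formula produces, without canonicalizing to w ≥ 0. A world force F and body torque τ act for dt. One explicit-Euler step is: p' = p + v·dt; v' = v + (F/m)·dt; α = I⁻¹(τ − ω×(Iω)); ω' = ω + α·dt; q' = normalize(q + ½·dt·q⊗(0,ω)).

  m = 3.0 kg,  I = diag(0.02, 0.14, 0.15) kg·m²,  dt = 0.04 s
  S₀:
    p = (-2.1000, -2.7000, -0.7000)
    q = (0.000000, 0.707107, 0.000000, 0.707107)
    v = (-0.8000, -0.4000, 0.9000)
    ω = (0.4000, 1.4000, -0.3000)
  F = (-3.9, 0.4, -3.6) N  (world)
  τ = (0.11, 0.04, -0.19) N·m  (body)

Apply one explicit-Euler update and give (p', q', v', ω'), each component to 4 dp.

ω×(Iω) gyroscopic = (-0.0042, 0.0156, 0.0672)
α = I⁻¹(τ − ω×Iω) = (5.7100, 0.1743, -1.7147)
ω + α·dt = (0.6284, 1.4070, -0.3686)
2q̇ = q⊗(0,ω) = (-0.0707107, -0.9899498, 0.4949749, 0.9899498)
updated quaternion q' = (-0.0014, 0.6870, 0.0099, 0.7266)
p' = p + v·dt = (-2.1320, -2.7160, -0.6640)
new velocity v' = (-0.8520, -0.3947, 0.8520)

p' = (-2.1320, -2.7160, -0.6640)
q' = (-0.0014, 0.6870, 0.0099, 0.7266)
v' = (-0.8520, -0.3947, 0.8520)
ω' = (0.6284, 1.4070, -0.3686)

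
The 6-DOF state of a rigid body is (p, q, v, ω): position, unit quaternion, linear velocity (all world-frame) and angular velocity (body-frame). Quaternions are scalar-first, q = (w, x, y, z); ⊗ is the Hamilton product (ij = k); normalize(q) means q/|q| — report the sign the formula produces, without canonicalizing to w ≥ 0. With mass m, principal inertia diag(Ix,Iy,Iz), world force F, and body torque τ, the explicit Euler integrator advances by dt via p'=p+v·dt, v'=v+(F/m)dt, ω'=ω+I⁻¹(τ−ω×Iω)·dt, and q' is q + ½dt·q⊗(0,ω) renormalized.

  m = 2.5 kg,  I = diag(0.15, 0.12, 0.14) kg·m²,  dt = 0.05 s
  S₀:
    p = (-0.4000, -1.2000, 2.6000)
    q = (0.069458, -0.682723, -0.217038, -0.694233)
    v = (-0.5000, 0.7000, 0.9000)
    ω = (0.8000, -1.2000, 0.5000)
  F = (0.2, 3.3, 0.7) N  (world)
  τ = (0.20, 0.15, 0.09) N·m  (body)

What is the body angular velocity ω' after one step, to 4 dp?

ω×(Iω) gyroscopic = (-0.0120, 0.0040, 0.0288)
(τ − ω×Iω)/I = (1.4133, 1.2167, 0.4371)
new body rate ω' = (0.8707, -1.1392, 0.5219)

ω' = (0.8707, -1.1392, 0.5219)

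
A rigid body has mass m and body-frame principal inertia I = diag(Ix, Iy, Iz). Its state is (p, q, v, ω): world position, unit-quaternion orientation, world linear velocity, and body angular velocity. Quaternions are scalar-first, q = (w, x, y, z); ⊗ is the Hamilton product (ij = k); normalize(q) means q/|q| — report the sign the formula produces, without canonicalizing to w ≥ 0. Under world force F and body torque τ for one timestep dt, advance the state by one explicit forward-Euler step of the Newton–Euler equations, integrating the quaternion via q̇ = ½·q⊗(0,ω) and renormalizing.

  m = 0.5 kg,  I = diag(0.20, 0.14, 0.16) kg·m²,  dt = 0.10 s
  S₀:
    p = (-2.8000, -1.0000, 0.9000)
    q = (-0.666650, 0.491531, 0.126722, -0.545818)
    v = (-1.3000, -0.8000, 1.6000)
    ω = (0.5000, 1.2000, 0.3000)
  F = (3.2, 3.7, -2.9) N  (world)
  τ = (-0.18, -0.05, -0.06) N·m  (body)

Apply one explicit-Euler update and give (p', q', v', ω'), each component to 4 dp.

p' = (-2.9300, -1.0800, 1.0600)
q' = (-0.6768, 0.5084, 0.0656, -0.5283)
v' = (-0.6600, -0.0600, 1.0200)
ω' = (0.4064, 1.1600, 0.2850)

angular accel α = (-0.9360, -0.4000, -0.1500)
ω' = ω + α·dt = (0.4064, 1.1600, 0.2850)
Hamilton product q⊗(0,ω) = (-0.2340865, 0.3596732, -1.2203483, 0.3264812)
q' = normalize(q + ½dt·q⊗(0,ω)) = (-0.6768, 0.5084, 0.0656, -0.5283)
p' = p + v·dt = (-2.9300, -1.0800, 1.0600)
new velocity v' = (-0.6600, -0.0600, 1.0200)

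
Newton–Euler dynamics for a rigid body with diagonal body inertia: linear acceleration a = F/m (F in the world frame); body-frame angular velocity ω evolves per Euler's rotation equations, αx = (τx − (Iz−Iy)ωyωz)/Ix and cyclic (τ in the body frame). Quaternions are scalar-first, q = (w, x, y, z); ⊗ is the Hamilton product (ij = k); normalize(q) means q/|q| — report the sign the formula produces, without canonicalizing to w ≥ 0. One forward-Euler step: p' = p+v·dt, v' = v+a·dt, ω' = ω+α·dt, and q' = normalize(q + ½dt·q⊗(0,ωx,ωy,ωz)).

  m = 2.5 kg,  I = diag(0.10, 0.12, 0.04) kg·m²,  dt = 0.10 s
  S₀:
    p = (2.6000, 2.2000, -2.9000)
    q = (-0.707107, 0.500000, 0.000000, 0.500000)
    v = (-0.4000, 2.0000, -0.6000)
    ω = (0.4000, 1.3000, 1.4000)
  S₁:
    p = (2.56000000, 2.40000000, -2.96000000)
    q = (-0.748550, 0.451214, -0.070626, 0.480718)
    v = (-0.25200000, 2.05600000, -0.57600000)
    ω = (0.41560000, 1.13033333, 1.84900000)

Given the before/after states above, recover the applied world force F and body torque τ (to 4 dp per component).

F = (3.7000, 1.4000, 0.6000)
τ = (-0.1300, -0.1700, 0.1900)

rate change Δω = (0.01560000, -0.16966667, 0.44900000)
gyro term ω₀×Iω₀ = (-0.1456, 0.0336, 0.0104)
τ = I·(Δω/dt) + ω₀×(Iω₀) = (-0.1300, -0.1700, 0.1900)
Δv = v₁−v₀ = (0.14800000, 0.05600000, 0.02400000)
m·(v₁−v₀)/dt = (3.7000, 1.4000, 0.6000)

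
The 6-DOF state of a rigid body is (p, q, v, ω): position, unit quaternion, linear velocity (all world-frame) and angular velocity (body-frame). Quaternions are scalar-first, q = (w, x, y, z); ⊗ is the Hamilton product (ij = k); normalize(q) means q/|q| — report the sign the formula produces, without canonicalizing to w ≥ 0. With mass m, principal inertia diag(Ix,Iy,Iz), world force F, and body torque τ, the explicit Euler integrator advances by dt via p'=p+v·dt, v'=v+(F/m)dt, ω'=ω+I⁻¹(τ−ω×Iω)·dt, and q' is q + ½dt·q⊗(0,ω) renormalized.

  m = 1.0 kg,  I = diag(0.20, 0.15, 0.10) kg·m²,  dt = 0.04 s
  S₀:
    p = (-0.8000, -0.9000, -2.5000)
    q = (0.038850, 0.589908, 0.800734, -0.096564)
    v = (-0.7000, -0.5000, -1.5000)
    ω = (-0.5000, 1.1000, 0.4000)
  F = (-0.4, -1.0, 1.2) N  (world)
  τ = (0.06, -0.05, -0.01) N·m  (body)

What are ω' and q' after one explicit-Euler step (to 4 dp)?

precession coupling ω×(Iω) = (-0.0220, -0.0200, 0.0275)
angular accel α = (0.4100, -0.2000, -0.3750)
new body rate ω' = (-0.4836, 1.0920, 0.3850)
Hamilton product q⊗(0,ω) = (-0.5472278, 0.4070890, -0.1449462, 1.0648058)
q' = normalize(q + ½dt·q⊗(0,ω)) = (0.0279, 0.5979, 0.7976, -0.0752)

ω' = (-0.4836, 1.0920, 0.3850)
q' = (0.0279, 0.5979, 0.7976, -0.0752)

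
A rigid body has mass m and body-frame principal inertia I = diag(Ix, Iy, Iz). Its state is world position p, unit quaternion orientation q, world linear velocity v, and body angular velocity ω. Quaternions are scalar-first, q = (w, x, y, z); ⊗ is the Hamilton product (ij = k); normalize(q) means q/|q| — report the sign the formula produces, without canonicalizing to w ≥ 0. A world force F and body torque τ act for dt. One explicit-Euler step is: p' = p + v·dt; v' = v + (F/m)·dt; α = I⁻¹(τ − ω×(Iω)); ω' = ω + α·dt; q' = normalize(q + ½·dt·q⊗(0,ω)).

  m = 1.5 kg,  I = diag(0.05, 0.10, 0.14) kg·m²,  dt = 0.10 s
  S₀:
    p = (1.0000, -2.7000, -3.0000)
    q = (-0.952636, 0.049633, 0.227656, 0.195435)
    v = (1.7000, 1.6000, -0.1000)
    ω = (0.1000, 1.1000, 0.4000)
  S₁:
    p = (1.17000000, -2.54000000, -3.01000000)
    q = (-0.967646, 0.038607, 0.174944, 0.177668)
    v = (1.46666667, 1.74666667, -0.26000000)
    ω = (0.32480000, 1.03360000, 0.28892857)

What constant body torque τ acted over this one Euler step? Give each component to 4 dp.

τ = (0.1300, -0.0700, -0.1500)

ω₁ − ω₀ = (0.22480000, -0.06640000, -0.11107143)
applied torque τ = (0.1300, -0.0700, -0.1500)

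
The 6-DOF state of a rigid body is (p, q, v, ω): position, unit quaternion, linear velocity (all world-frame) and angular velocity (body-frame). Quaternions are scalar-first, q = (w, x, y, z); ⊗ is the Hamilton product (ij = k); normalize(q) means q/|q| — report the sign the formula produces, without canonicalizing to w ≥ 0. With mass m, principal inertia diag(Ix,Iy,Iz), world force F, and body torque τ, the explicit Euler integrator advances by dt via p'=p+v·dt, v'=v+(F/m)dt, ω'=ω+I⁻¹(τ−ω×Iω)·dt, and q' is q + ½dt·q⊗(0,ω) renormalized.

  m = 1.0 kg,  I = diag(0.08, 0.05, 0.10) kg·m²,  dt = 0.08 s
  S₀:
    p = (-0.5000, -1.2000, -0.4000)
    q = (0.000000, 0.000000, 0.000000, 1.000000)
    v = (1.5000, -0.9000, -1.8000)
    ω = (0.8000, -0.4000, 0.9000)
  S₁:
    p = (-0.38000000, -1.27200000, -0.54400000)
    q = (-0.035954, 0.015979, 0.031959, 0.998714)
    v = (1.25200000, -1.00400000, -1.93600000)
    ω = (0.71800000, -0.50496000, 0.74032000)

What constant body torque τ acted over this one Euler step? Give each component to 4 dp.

τ = (-0.1000, -0.0800, -0.1900)

Δω = ω₁−ω₀ = (-0.08200000, -0.10496000, -0.15968000)
applied torque τ = (-0.1000, -0.0800, -0.1900)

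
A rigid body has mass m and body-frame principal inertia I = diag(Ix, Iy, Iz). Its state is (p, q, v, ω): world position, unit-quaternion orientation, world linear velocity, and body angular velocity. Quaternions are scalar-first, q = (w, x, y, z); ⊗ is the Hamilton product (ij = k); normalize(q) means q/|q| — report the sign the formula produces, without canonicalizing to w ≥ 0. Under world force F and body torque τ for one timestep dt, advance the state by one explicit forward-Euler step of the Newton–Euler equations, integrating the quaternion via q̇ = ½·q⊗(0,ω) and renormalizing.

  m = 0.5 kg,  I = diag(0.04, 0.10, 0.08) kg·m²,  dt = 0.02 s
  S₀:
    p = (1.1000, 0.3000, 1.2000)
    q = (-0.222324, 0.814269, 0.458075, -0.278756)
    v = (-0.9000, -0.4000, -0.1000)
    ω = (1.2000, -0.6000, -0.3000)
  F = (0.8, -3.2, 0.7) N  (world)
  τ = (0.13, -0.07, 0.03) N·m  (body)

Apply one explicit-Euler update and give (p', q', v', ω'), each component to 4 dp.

gyro term ω×Iω = (-0.0036, 0.0144, -0.0432)
α = I⁻¹(τ − ω×Iω) = (3.3400, -0.8440, 0.9150)
new body rate ω' = (1.2668, -0.6169, -0.2817)
q⊗(0,ω) = (-0.7859046, -0.5714649, 0.0431679, -0.9715542)
updated quaternion q' = (-0.2302, 0.8085, 0.4585, -0.2884)
a = (1.6000, -6.4000, 1.4000)
new position p' = (1.0820, 0.2920, 1.1980)
v' = v + a·dt = (-0.8680, -0.5280, -0.0720)

p' = (1.0820, 0.2920, 1.1980)
q' = (-0.2302, 0.8085, 0.4585, -0.2884)
v' = (-0.8680, -0.5280, -0.0720)
ω' = (1.2668, -0.6169, -0.2817)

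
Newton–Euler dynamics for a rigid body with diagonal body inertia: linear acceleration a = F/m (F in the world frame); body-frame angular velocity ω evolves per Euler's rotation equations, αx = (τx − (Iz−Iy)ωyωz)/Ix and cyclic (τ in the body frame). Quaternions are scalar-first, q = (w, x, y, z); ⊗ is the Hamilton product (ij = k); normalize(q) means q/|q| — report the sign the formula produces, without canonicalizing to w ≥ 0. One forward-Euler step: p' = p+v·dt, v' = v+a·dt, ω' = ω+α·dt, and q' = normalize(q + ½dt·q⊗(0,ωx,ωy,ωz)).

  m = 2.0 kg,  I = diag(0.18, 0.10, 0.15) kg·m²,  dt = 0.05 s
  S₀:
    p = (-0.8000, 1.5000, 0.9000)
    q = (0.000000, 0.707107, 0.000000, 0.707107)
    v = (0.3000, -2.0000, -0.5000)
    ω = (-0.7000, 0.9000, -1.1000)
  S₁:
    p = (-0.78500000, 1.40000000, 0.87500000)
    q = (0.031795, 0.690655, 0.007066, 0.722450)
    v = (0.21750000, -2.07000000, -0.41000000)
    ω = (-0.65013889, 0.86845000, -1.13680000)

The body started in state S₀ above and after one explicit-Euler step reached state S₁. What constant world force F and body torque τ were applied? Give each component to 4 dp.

ω₁ − ω₀ = (0.04986111, -0.03155000, -0.03680000)
I·α + gyro = (0.1300, -0.0400, -0.0600)
Δv = v₁−v₀ = (-0.08250000, -0.07000000, 0.09000000)
m·(v₁−v₀)/dt = (-3.3000, -2.8000, 3.6000)

F = (-3.3000, -2.8000, 3.6000)
τ = (0.1300, -0.0400, -0.0600)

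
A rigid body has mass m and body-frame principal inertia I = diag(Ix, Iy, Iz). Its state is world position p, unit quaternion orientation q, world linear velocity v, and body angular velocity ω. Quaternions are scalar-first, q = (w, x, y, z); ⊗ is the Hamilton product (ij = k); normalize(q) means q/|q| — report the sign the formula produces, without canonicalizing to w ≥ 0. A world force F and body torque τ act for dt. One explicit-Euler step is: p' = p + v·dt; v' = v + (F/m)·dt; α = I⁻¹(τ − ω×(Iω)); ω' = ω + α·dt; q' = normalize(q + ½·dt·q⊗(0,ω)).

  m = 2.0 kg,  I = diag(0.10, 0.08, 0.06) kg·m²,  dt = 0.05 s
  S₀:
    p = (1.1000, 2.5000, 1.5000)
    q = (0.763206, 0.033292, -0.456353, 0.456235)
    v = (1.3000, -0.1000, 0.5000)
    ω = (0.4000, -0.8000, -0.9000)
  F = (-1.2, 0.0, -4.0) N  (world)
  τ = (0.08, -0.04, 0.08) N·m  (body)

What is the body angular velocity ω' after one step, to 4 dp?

ω×(Iω) gyroscopic = (-0.0144, -0.0144, 0.0064)
angular accel α = (0.9440, -0.3200, 1.2267)
ω' = ω + α·dt = (0.4472, -0.8160, -0.8387)

ω' = (0.4472, -0.8160, -0.8387)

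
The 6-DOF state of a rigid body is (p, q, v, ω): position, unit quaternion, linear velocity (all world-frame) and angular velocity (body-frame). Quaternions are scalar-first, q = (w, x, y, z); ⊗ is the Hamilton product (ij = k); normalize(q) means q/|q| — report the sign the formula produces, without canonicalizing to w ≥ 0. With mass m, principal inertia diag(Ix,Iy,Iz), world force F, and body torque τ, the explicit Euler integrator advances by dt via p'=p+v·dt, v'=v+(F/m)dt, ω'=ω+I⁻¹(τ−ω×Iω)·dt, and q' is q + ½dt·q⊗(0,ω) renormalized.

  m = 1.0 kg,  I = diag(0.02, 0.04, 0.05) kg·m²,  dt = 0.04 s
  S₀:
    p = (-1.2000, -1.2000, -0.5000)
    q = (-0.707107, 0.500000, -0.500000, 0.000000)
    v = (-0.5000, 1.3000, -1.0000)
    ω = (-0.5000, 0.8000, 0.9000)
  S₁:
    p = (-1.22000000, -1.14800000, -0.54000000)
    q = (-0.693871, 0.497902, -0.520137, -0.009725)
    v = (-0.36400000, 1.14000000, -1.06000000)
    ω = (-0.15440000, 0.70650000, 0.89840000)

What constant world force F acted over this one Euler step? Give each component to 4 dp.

F = (3.4000, -4.0000, -1.5000)

v₁ − v₀ = (0.13600000, -0.16000000, -0.06000000)
m·(v₁−v₀)/dt = (3.4000, -4.0000, -1.5000)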